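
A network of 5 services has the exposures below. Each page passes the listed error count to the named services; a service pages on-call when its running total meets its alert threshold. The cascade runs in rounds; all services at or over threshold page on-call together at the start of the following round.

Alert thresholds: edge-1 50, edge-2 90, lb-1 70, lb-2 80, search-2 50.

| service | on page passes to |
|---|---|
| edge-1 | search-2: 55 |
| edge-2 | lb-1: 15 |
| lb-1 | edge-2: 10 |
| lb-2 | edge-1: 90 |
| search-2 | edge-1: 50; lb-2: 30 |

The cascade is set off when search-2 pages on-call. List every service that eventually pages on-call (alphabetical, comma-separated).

Round 1 — search-2 pages on-call (initial).
  edge-1: +50 → 50 ≥ 50
  lb-2: +30 → 30 < 80
Round 2 — edge-1 pages on-call.
No further pages.

edge-1, search-2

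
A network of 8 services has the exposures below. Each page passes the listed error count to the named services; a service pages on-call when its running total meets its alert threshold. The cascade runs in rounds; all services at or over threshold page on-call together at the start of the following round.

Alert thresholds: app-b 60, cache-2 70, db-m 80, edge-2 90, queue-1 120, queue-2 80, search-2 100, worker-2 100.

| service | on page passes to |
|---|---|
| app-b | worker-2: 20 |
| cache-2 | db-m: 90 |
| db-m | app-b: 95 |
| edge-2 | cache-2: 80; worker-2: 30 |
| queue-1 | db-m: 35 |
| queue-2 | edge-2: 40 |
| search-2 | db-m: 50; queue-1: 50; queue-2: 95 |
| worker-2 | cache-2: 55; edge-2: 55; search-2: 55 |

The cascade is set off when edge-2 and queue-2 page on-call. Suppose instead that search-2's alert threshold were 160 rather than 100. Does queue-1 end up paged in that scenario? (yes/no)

With search-2's alert threshold at 160:
Round 1 — edge-2, queue-2 page on-call (initial).
  cache-2: +80 → 80 ≥ 70
  worker-2: +30 → 30 < 100
Round 2 — cache-2 pages on-call.
  db-m: +90 → 90 ≥ 80
Round 3 — db-m pages on-call.
  app-b: +95 → 95 ≥ 60
Round 4 — app-b pages on-call.
  worker-2: +20 → 50 < 100
No further pages.

no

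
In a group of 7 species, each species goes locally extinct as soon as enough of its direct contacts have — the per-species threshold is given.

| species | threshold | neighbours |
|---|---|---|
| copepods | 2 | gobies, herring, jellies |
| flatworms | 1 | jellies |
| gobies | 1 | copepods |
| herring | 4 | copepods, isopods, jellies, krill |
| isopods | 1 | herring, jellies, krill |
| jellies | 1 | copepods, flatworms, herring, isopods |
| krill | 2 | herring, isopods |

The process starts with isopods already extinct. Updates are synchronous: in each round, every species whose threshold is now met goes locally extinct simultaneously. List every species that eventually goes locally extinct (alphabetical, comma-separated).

Round 1 — isopods goes locally extinct (initial).
Round 2 — checking thresholds:
  herring: 1 of 4 neighbours < 4, not yet.
  jellies: 1 of 4 neighbours ≥ 1, goes locally extinct.
  krill: 1 of 2 neighbours < 2, not yet.
Round 3 — checking thresholds:
  copepods: 1 of 3 neighbours < 2, not yet.
  flatworms: 1 of 1 neighbours ≥ 1, goes locally extinct.
  herring: 2 of 4 neighbours < 4, not yet.
  krill: 1 of 2 neighbours < 2, not yet.
Round 4 — no new extinctions; cascade stops.

flatworms, isopods, jellies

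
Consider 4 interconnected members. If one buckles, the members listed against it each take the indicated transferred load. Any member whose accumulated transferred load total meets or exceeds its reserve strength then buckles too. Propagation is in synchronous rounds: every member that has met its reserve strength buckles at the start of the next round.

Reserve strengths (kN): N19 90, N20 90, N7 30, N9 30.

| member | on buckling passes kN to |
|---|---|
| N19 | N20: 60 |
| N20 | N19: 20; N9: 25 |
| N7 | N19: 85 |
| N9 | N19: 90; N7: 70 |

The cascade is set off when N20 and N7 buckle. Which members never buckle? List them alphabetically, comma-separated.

N9

Round 1 — N20, N7 buckle (initial).
  N19: +20+85 → 105 ≥ 90
  N9: +25 → 25 < 30
Round 2 — N19 buckles.
No further bucklings.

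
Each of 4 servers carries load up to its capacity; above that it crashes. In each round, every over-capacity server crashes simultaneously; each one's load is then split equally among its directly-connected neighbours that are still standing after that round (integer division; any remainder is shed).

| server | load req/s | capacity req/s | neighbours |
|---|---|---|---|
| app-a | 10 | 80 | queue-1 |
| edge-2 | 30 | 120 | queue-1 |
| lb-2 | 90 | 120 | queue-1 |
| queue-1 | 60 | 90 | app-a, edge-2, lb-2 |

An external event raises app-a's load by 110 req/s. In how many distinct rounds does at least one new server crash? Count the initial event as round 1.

3

Round 1 — app-a at 120 > 80. app-a crashes.
  app-a sheds 120 req/s to queue-1: 120 each.
    queue-1: 60+120 = 180 > 90
Round 2 — queue-1 crashes.
  queue-1 sheds 180 req/s to edge-2, lb-2: 90 each.
    edge-2: 30+90 = 120 ≤ 120
    lb-2: 90+90 = 180 > 120
Round 3 — lb-2 crashes.
  lb-2 sheds 180 req/s: no online neighbours, lost.
No further crashes.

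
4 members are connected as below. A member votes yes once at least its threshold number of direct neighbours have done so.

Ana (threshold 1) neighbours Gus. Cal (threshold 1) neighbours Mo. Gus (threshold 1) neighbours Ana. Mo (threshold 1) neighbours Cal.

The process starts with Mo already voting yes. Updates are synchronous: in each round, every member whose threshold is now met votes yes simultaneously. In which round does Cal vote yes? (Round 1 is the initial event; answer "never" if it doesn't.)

Round 1 — Mo votes yes (initial).
Round 2 — checking thresholds:
  Cal: 1 of 1 neighbours ≥ 1, votes yes.
Round 3 — no new yes votes; cascade stops.

2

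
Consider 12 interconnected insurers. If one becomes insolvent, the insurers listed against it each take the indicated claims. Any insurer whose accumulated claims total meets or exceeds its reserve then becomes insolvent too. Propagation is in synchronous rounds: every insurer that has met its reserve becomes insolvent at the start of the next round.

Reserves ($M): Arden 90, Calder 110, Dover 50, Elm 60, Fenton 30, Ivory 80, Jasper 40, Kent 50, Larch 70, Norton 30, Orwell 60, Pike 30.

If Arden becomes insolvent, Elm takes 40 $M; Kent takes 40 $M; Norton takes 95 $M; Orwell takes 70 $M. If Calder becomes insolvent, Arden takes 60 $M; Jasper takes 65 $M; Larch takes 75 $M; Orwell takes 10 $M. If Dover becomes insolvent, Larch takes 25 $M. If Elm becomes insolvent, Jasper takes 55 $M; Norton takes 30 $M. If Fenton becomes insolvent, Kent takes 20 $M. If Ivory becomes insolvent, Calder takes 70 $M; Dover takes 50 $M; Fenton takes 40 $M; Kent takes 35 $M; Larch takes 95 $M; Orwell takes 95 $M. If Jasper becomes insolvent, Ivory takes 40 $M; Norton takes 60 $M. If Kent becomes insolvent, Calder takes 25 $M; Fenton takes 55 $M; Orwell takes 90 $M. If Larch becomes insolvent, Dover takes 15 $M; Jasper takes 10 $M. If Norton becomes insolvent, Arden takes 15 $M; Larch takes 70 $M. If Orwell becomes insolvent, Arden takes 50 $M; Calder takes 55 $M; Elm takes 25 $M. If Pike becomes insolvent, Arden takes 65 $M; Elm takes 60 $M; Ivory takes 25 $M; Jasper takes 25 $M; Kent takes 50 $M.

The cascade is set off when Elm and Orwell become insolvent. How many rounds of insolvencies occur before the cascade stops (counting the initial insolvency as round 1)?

3

Round 1 — Elm, Orwell become insolvent (initial).
  Arden: +50 → 50 < 90
  Calder: +55 → 55 < 110
  Jasper: +55 → 55 ≥ 40
  Norton: +30 → 30 ≥ 30
Round 2 — Jasper, Norton become insolvent.
  Arden: +15 → 65 < 90
  Ivory: +40 → 40 < 80
  Larch: +70 → 70 ≥ 70
Round 3 — Larch becomes insolvent.
  Dover: +15 → 15 < 50
No further insolvencies.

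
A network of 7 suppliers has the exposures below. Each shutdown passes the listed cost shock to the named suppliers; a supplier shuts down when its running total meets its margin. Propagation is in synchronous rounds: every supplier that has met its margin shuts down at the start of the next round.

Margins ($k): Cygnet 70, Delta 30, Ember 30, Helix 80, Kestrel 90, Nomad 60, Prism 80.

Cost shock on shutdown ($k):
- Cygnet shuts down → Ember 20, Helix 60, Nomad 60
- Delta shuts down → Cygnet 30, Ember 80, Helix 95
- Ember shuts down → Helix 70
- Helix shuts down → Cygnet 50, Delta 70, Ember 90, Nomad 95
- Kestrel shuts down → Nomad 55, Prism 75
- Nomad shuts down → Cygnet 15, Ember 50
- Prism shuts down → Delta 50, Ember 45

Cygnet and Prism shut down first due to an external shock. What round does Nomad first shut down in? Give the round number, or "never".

2

Round 1 — Cygnet, Prism shut down (initial).
  Delta: +50 → 50 ≥ 30
  Ember: +20+45 → 65 ≥ 30
  Helix: +60 → 60 < 80
  Nomad: +60 → 60 ≥ 60
Round 2 — Delta, Ember, Nomad shut down.
  Helix: +95+70 → 225 ≥ 80
Round 3 — Helix shuts down.
No further shutdowns.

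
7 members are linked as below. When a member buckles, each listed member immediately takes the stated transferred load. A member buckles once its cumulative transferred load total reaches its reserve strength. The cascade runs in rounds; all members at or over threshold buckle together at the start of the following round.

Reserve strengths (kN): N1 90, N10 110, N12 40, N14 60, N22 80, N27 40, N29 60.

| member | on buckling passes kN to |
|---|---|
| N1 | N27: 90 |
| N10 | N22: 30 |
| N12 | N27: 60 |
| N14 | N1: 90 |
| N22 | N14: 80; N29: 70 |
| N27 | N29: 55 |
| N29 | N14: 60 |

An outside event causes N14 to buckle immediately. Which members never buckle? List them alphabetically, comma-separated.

Round 1 — N14 buckles (initial).
  N1: +90 → 90 ≥ 90
Round 2 — N1 buckles.
  N27: +90 → 90 ≥ 40
Round 3 — N27 buckles.
  N29: +55 → 55 < 60
No further bucklings.

N10, N12, N22, N29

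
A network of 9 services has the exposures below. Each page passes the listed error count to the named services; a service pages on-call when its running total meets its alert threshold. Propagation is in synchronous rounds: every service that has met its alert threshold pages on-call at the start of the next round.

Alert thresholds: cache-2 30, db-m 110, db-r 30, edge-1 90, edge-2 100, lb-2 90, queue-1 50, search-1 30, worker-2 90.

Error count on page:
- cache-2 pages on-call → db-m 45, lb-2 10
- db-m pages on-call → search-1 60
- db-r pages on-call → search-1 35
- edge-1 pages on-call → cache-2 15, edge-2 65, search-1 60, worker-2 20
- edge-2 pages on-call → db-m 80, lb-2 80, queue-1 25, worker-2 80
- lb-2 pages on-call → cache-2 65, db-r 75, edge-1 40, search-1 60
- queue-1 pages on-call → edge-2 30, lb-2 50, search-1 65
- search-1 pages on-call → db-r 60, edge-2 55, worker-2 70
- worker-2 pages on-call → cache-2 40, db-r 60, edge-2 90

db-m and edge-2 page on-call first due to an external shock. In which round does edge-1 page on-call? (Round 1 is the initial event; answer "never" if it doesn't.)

Round 1 — db-m, edge-2 page on-call (initial).
  lb-2: +80 → 80 < 90
  queue-1: +25 → 25 < 50
  search-1: +60 → 60 ≥ 30
  worker-2: +80 → 80 < 90
Round 2 — search-1 pages on-call.
  db-r: +60 → 60 ≥ 30
  worker-2: +70 → 150 ≥ 90
Round 3 — db-r, worker-2 page on-call.
  cache-2: +40 → 40 ≥ 30
Round 4 — cache-2 pages on-call.
  lb-2: +10 → 90 ≥ 90
Round 5 — lb-2 pages on-call.
  edge-1: +40 → 40 < 90
No further pages.

never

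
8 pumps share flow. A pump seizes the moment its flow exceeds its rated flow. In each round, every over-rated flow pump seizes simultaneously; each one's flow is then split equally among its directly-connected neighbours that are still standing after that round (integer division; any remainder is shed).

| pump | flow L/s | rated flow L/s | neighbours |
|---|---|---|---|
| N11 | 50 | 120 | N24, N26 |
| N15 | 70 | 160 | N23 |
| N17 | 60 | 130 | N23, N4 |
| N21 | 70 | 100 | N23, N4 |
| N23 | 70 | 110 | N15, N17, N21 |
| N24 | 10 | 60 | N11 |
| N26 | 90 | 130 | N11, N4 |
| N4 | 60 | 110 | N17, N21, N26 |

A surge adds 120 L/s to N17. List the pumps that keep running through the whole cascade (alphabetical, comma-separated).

Round 1 — N17 at 180 > 130. N17 seizes.
  N17 sheds 180 L/s to N23, N4: 90 each.
    N23: 70+90 = 160 > 110
    N4: 60+90 = 150 > 110
Round 2 — N23, N4 seize.
  N23 sheds 160 L/s to N15, N21: 80 each.
    N15: 70+80 = 150 ≤ 160
    N21: 70+80 = 150 > 100
  N4 sheds 150 L/s to N21, N26: 75 each.
    N21: 150+75 = 225 > 100
    N26: 90+75 = 165 > 130
Round 3 — N21, N26 seize.
  N21 sheds 225 L/s: no online neighbours, lost.
  N26 sheds 165 L/s to N11: 165 each.
    N11: 50+165 = 215 > 120
Round 4 — N11 seizes.
  N11 sheds 215 L/s to N24: 215 each.
    N24: 10+215 = 225 > 60
Round 5 — N24 seizes.
  N24 sheds 225 L/s: no online neighbours, lost.
No further seizures.

N15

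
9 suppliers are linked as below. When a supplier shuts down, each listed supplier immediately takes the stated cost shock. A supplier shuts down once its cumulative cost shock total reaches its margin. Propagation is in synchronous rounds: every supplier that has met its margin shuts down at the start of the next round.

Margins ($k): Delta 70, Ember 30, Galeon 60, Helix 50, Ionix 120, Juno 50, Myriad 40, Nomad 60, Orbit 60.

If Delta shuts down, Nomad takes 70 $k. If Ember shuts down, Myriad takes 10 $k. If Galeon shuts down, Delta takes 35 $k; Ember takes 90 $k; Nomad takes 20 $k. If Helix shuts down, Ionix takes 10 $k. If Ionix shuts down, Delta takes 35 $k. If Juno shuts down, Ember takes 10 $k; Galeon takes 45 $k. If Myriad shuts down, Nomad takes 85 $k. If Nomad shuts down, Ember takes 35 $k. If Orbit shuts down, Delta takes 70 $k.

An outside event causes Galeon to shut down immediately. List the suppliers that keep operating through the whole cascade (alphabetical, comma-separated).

Round 1 — Galeon shuts down (initial).
  Delta: +35 → 35 < 70
  Ember: +90 → 90 ≥ 30
  Nomad: +20 → 20 < 60
Round 2 — Ember shuts down.
  Myriad: +10 → 10 < 40
No further shutdowns.

Delta, Helix, Ionix, Juno, Myriad, Nomad, Orbit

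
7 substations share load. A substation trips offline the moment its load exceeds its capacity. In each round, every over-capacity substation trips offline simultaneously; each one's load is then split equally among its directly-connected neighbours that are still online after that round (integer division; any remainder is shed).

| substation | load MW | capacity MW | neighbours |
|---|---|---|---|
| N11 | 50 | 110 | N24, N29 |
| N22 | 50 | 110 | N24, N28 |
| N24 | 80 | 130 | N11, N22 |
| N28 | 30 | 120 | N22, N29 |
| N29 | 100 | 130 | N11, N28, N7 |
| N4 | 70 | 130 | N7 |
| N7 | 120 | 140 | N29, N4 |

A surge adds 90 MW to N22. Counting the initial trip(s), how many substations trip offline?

7

Round 1 — N22 at 140 > 110. N22 trips offline.
  N22 sheds 140 MW to N24, N28: 70 each.
    N24: 80+70 = 150 > 130
    N28: 30+70 = 100 ≤ 120
Round 2 — N24 trips offline.
  N24 sheds 150 MW to N11: 150 each.
    N11: 50+150 = 200 > 110
Round 3 — N11 trips offline.
  N11 sheds 200 MW to N29: 200 each.
    N29: 100+200 = 300 > 130
Round 4 — N29 trips offline.
  N29 sheds 300 MW to N28, N7: 150 each.
    N28: 100+150 = 250 > 120
    N7: 120+150 = 270 > 140
Round 5 — N28, N7 trip offline.
  N28 sheds 250 MW: no online neighbours, lost.
  N7 sheds 270 MW to N4: 270 each.
    N4: 70+270 = 340 > 130
Round 6 — N4 trips offline.
  N4 sheds 340 MW: no online neighbours, lost.
No further trips.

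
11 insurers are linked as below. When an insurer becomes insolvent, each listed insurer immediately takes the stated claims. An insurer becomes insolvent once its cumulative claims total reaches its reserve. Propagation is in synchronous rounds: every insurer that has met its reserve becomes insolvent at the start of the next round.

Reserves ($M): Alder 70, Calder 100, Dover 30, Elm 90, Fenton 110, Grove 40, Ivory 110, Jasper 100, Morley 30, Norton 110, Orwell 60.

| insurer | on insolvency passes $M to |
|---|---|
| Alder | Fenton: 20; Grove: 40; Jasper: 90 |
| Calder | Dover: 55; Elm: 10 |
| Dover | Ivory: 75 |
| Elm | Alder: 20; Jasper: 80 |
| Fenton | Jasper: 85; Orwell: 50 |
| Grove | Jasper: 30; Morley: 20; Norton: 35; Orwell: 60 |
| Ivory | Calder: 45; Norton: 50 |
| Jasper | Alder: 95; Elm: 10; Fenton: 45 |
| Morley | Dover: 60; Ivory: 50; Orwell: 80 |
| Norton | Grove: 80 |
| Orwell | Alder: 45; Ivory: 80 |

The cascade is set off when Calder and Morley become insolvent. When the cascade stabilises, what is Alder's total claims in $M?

Round 1 — Calder, Morley become insolvent (initial).
  Dover: +55+60 → 115 ≥ 30
  Elm: +10 → 10 < 90
  Ivory: +50 → 50 < 110
  Orwell: +80 → 80 ≥ 60
Round 2 — Dover, Orwell become insolvent.
  Alder: +45 → 45 < 70
  Ivory: +75+80 → 205 ≥ 110
Round 3 — Ivory becomes insolvent.
  Norton: +50 → 50 < 110
No further insolvencies.

45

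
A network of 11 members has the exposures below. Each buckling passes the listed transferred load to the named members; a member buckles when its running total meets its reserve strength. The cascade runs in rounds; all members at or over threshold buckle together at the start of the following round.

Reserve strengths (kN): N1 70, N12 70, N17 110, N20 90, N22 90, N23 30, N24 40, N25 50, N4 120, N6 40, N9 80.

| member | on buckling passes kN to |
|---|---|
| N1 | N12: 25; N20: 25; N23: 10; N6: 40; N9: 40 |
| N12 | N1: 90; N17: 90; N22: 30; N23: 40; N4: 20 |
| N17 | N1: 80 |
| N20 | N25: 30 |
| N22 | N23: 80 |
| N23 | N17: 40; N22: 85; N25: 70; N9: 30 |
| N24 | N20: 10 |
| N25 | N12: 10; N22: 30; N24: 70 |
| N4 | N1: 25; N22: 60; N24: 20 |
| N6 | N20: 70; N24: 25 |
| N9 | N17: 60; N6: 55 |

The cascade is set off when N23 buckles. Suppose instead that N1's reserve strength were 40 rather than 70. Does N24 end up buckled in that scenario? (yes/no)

With N1's reserve strength at 40:
Round 1 — N23 buckles (initial).
  N17: +40 → 40 < 110
  N22: +85 → 85 < 90
  N25: +70 → 70 ≥ 50
  N9: +30 → 30 < 80
Round 2 — N25 buckles.
  N12: +10 → 10 < 70
  N22: +30 → 115 ≥ 90
  N24: +70 → 70 ≥ 40
Round 3 — N22, N24 buckle.
  N20: +10 → 10 < 90
No further bucklings.

yes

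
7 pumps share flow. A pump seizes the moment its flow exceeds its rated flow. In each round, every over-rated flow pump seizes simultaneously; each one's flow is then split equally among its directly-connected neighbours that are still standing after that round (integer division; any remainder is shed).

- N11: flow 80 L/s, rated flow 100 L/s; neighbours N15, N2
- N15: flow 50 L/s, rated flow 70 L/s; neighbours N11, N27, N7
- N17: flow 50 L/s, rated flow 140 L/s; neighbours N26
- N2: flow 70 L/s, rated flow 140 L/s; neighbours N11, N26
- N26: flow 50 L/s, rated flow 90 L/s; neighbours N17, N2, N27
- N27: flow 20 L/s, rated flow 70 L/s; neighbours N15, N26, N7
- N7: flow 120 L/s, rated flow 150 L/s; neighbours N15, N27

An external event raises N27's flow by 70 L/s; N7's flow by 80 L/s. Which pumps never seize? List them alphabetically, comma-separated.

Round 1 — N27 at 90 > 70; N7 at 200 > 150. N27, N7 seize.
  N27 sheds 90 L/s to N15, N26: 45 each.
    N15: 50+45 = 95 > 70
    N26: 50+45 = 95 > 90
  N7 sheds 200 L/s to N15: 200 each.
    N15: 95+200 = 295 > 70
Round 2 — N15, N26 seize.
  N15 sheds 295 L/s to N11: 295 each.
    N11: 80+295 = 375 > 100
  N26 sheds 95 L/s to N17, N2: 47 each (1 lost).
    N17: 50+47 = 97 ≤ 140
    N2: 70+47 = 117 ≤ 140
Round 3 — N11 seizes.
  N11 sheds 375 L/s to N2: 375 each.
    N2: 117+375 = 492 > 140
Round 4 — N2 seizes.
  N2 sheds 492 L/s: no online neighbours, lost.
No further seizures.

N17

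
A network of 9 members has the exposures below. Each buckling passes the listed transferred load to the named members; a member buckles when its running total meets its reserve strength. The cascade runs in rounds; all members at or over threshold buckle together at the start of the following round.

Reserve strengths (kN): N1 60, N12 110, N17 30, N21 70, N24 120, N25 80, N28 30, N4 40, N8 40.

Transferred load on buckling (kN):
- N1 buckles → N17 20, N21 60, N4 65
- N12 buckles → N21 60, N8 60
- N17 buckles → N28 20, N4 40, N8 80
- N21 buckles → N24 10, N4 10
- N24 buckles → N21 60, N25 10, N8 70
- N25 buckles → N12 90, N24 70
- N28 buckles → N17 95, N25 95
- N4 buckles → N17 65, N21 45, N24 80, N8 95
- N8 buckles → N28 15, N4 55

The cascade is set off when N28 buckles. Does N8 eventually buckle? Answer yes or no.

Round 1 — N28 buckles (initial).
  N17: +95 → 95 ≥ 30
  N25: +95 → 95 ≥ 80
Round 2 — N17, N25 buckle.
  N12: +90 → 90 < 110
  N24: +70 → 70 < 120
  N4: +40 → 40 ≥ 40
  N8: +80 → 80 ≥ 40
Round 3 — N4, N8 buckle.
  N21: +45 → 45 < 70
  N24: +80 → 150 ≥ 120
Round 4 — N24 buckles.
  N21: +60 → 105 ≥ 70
Round 5 — N21 buckles.
No further bucklings.

yes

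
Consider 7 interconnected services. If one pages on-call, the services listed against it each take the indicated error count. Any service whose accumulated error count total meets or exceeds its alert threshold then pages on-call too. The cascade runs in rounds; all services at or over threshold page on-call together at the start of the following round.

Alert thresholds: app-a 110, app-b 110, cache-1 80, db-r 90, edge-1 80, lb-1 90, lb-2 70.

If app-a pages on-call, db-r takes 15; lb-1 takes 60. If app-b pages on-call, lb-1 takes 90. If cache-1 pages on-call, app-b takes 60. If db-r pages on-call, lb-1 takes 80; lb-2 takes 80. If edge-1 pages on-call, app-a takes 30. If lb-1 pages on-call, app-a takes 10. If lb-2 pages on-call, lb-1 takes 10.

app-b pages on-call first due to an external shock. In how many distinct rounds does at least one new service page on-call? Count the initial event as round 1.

2

Round 1 — app-b pages on-call (initial).
  lb-1: +90 → 90 ≥ 90
Round 2 — lb-1 pages on-call.
  app-a: +10 → 10 < 110
No further pages.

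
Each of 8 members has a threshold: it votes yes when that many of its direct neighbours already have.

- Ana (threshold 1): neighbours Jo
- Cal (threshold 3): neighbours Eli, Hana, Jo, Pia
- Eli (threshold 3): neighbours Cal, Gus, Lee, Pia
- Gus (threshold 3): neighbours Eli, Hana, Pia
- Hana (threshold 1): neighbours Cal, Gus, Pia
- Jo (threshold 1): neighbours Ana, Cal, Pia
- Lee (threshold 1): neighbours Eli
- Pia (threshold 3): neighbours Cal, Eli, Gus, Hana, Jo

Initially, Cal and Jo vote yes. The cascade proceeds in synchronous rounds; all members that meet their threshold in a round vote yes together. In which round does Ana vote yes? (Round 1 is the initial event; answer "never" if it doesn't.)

Round 1 — Cal, Jo vote yes (initial).
Round 2 — checking thresholds:
  Ana: 1 of 1 neighbours ≥ 1, votes yes.
  Eli: 1 of 4 neighbours < 3, below threshold.
  Hana: 1 of 3 neighbours ≥ 1, votes yes.
  Pia: 2 of 5 neighbours < 3, below threshold.
Round 3 — checking thresholds:
  Eli: 1 of 4 neighbours < 3, below threshold.
  Gus: 1 of 3 neighbours < 3, below threshold.
  Pia: 3 of 5 neighbours ≥ 3, votes yes.
Round 4 — no new yes votes; cascade stops.

2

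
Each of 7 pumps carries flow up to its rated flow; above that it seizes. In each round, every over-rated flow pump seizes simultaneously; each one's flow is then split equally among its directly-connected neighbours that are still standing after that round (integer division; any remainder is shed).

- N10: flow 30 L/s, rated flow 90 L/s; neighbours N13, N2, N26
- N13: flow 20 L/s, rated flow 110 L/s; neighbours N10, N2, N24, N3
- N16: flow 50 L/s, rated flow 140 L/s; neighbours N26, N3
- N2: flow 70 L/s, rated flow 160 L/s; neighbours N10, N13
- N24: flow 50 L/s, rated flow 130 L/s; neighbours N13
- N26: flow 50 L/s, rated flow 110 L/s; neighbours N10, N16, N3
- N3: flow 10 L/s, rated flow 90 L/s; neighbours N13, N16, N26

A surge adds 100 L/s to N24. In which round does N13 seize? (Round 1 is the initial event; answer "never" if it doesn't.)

Round 1 — N24 at 150 > 130. N24 seizes.
  N24 sheds 150 L/s to N13: 150 each.
    N13: 20+150 = 170 > 110
Round 2 — N13 seizes.
  N13 sheds 170 L/s to N10, N2, N3: 56 each (2 lost).
    N10: 30+56 = 86 ≤ 90
    N2: 70+56 = 126 ≤ 160
    N3: 10+56 = 66 ≤ 90
No further seizures.

2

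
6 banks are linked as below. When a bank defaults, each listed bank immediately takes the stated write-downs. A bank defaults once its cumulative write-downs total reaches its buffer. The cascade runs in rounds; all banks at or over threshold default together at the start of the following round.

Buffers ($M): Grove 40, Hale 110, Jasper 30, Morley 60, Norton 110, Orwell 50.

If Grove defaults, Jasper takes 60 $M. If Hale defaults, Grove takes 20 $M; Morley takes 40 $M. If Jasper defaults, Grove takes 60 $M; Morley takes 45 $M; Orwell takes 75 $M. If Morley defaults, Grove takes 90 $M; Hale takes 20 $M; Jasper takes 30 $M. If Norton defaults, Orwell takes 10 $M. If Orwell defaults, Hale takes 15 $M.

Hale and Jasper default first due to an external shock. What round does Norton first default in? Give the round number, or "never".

never

Round 1 — Hale, Jasper default (initial).
  Grove: +20+60 → 80 ≥ 40
  Morley: +40+45 → 85 ≥ 60
  Orwell: +75 → 75 ≥ 50
Round 2 — Grove, Morley, Orwell default.
No further defaults.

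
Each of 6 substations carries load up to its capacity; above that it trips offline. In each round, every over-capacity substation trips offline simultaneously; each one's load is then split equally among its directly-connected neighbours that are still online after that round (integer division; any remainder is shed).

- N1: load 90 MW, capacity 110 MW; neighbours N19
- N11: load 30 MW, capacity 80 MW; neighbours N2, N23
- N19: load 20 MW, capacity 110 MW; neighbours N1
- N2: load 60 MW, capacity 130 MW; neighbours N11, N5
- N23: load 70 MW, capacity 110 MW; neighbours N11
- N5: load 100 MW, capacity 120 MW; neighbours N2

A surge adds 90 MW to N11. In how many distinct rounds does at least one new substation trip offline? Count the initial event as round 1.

2

Round 1 — N11 at 120 > 80. N11 trips offline.
  N11 sheds 120 MW to N2, N23: 60 each.
    N2: 60+60 = 120 ≤ 130
    N23: 70+60 = 130 > 110
Round 2 — N23 trips offline.
  N23 sheds 130 MW: no online neighbours, lost.
No further trips.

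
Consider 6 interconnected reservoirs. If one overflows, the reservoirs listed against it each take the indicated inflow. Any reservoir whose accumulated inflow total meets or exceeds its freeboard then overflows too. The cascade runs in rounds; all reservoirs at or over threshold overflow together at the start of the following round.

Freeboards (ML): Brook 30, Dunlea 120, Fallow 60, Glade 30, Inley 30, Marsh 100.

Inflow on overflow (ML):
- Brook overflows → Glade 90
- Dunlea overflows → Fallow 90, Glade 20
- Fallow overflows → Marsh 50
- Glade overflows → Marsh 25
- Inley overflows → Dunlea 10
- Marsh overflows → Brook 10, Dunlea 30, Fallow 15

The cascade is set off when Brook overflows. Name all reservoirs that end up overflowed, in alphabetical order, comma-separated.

Round 1 — Brook overflows (initial).
  Glade: +90 → 90 ≥ 30
Round 2 — Glade overflows.
  Marsh: +25 → 25 < 100
No further overflows.

Brook, Glade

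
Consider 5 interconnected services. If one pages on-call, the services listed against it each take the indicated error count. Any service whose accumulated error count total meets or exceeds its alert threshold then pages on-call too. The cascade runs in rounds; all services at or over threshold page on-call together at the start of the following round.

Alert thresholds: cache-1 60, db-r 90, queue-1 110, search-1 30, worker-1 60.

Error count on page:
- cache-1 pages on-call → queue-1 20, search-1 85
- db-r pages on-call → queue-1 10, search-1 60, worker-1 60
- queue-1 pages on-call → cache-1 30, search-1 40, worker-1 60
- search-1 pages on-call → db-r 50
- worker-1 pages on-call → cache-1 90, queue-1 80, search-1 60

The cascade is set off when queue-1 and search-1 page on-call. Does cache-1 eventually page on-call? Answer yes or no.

yes

Round 1 — queue-1, search-1 page on-call (initial).
  cache-1: +30 → 30 < 60
  db-r: +50 → 50 < 90
  worker-1: +60 → 60 ≥ 60
Round 2 — worker-1 pages on-call.
  cache-1: +90 → 120 ≥ 60
Round 3 — cache-1 pages on-call.
No further pages.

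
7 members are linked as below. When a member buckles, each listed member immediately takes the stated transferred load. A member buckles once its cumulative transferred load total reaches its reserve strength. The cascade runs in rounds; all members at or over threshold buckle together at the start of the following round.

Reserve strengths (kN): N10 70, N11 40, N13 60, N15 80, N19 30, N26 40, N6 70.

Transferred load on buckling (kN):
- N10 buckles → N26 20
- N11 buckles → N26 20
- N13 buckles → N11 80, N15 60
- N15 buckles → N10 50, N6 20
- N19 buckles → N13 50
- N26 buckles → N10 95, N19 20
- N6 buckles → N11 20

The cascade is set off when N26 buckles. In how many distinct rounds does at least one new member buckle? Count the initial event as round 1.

2

Round 1 — N26 buckles (initial).
  N10: +95 → 95 ≥ 70
  N19: +20 → 20 < 30
Round 2 — N10 buckles.
No further bucklings.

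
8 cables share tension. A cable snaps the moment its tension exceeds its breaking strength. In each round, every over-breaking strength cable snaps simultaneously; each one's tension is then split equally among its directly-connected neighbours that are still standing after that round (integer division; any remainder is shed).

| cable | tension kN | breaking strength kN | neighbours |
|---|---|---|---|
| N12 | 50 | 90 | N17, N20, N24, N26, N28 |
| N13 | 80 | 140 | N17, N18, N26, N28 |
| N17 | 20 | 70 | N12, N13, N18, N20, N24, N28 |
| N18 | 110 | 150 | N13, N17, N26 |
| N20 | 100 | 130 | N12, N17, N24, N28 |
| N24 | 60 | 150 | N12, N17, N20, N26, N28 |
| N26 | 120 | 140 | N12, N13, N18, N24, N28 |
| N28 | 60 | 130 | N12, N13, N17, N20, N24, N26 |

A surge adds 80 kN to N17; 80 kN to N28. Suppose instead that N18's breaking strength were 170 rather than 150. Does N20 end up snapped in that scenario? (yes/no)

yes

With N18's breaking strength at 170:
Round 1 — N17 at 100 > 70; N28 at 140 > 130. N17, N28 snap.
  N17 sheds 100 kN to N12, N13, N18, N20, N24: 20 each.
    N12: 50+20 = 70 ≤ 90
    N13: 80+20 = 100 ≤ 140
    N18: 110+20 = 130 ≤ 170
    N20: 100+20 = 120 ≤ 130
    N24: 60+20 = 80 ≤ 150
  N28 sheds 140 kN to N12, N13, N20, N24, N26: 28 each.
    N12: 70+28 = 98 > 90
    N13: 100+28 = 128 ≤ 140
    N20: 120+28 = 148 > 130
    N24: 80+28 = 108 ≤ 150
    N26: 120+28 = 148 > 140
Round 2 — N12, N20, N26 snap.
  N12 sheds 98 kN to N24: 98 each.
    N24: 108+98 = 206 > 150
  N20 sheds 148 kN to N24: 148 each.
    N24: 206+148 = 354 > 150
  N26 sheds 148 kN to N13, N18, N24: 49 each (1 lost).
    N13: 128+49 = 177 > 140
    N18: 130+49 = 179 > 170
    N24: 354+49 = 403 > 150
Round 3 — N13, N18, N24 snap.
  N13 sheds 177 kN: no online neighbours, lost.
  N18 sheds 179 kN: no online neighbours, lost.
  N24 sheds 403 kN: no online neighbours, lost.
No further breaks.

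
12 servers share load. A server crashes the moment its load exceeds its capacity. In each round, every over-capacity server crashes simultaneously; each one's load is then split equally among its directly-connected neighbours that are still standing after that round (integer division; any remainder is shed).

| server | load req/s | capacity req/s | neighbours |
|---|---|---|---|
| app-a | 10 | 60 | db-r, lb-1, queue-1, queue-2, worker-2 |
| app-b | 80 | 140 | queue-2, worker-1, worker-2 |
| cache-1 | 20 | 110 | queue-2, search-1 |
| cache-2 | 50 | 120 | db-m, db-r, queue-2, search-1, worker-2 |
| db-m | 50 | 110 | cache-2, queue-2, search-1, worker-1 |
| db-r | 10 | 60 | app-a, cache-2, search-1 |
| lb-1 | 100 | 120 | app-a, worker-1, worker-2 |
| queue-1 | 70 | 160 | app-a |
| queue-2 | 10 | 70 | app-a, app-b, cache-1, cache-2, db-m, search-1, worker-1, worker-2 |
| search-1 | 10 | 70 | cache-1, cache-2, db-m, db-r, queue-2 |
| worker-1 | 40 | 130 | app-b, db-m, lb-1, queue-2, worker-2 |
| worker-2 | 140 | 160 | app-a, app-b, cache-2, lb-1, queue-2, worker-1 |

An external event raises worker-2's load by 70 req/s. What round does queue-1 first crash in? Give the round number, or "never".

never

Round 1 — worker-2 at 210 > 160. worker-2 crashes.
  worker-2 sheds 210 req/s to app-a, app-b, cache-2, lb-1, queue-2, worker-1: 35 each.
    app-a: 10+35 = 45 ≤ 60
    app-b: 80+35 = 115 ≤ 140
    cache-2: 50+35 = 85 ≤ 120
    lb-1: 100+35 = 135 > 120
    queue-2: 10+35 = 45 ≤ 70
    worker-1: 40+35 = 75 ≤ 130
Round 2 — lb-1 crashes.
  lb-1 sheds 135 req/s to app-a, worker-1: 67 each (1 lost).
    app-a: 45+67 = 112 > 60
    worker-1: 75+67 = 142 > 130
Round 3 — app-a, worker-1 crash.
  app-a sheds 112 req/s to db-r, queue-1, queue-2: 37 each (1 lost).
    db-r: 10+37 = 47 ≤ 60
    queue-1: 70+37 = 107 ≤ 160
    queue-2: 45+37 = 82 > 70
  worker-1 sheds 142 req/s to app-b, db-m, queue-2: 47 each (1 lost).
    app-b: 115+47 = 162 > 140
    db-m: 50+47 = 97 ≤ 110
    queue-2: 82+47 = 129 > 70
Round 4 — app-b, queue-2 crash.
  app-b sheds 162 req/s: no online neighbours, lost.
  queue-2 sheds 129 req/s to cache-1, cache-2, db-m, search-1: 32 each (1 lost).
    cache-1: 20+32 = 52 ≤ 110
    cache-2: 85+32 = 117 ≤ 120
    db-m: 97+32 = 129 > 110
    search-1: 10+32 = 42 ≤ 70
Round 5 — db-m crashes.
  db-m sheds 129 req/s to cache-2, search-1: 64 each (1 lost).
    cache-2: 117+64 = 181 > 120
    search-1: 42+64 = 106 > 70
Round 6 — cache-2, search-1 crash.
  cache-2 sheds 181 req/s to db-r: 181 each.
    db-r: 47+181 = 228 > 60
  search-1 sheds 106 req/s to cache-1, db-r: 53 each.
    cache-1: 52+53 = 105 ≤ 110
    db-r: 228+53 = 281 > 60
Round 7 — db-r crashes.
  db-r sheds 281 req/s: no online neighbours, lost.
No further crashes.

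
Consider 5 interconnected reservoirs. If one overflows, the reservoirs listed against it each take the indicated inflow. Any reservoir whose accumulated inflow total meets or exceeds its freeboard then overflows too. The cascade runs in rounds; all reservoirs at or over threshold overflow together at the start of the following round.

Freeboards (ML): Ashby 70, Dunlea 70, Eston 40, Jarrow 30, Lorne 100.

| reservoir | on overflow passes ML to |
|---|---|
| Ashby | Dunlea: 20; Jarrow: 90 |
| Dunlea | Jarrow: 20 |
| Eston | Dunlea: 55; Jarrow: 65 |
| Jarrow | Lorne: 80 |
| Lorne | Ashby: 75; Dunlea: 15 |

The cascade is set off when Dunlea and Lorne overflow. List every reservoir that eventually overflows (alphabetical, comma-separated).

Round 1 — Dunlea, Lorne overflow (initial).
  Ashby: +75 → 75 ≥ 70
  Jarrow: +20 → 20 < 30
Round 2 — Ashby overflows.
  Jarrow: +90 → 110 ≥ 30
Round 3 — Jarrow overflows.
No further overflows.

Ashby, Dunlea, Jarrow, Lorne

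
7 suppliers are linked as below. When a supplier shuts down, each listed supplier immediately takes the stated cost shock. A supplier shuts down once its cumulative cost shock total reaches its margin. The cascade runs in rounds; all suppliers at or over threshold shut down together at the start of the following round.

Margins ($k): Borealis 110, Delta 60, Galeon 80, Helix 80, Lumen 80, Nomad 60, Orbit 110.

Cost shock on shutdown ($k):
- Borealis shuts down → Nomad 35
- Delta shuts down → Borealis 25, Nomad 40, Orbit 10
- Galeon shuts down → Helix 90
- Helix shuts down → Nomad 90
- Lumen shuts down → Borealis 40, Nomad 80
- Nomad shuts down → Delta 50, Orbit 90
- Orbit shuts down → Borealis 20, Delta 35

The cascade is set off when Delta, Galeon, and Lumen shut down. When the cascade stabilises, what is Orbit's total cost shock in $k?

100

Round 1 — Delta, Galeon, Lumen shut down (initial).
  Borealis: +25+40 → 65 < 110
  Helix: +90 → 90 ≥ 80
  Nomad: +40+80 → 120 ≥ 60
  Orbit: +10 → 10 < 110
Round 2 — Helix, Nomad shut down.
  Orbit: +90 → 100 < 110
No further shutdowns.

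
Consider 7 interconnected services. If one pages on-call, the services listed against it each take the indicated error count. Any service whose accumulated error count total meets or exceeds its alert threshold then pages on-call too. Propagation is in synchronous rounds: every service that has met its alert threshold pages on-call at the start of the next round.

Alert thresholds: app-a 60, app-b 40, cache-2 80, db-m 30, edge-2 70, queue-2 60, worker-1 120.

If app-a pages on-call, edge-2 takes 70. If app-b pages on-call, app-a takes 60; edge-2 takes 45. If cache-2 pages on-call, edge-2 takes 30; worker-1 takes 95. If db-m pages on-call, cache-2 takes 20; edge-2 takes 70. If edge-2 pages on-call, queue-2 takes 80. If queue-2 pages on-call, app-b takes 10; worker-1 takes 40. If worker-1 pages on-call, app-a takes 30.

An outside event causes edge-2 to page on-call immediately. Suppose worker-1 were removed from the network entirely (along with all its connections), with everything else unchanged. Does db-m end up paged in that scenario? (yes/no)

no

With worker-1 removed:
Round 1 — edge-2 pages on-call (initial).
  queue-2: +80 → 80 ≥ 60
Round 2 — queue-2 pages on-call.
  app-b: +10 → 10 < 40
No further pages.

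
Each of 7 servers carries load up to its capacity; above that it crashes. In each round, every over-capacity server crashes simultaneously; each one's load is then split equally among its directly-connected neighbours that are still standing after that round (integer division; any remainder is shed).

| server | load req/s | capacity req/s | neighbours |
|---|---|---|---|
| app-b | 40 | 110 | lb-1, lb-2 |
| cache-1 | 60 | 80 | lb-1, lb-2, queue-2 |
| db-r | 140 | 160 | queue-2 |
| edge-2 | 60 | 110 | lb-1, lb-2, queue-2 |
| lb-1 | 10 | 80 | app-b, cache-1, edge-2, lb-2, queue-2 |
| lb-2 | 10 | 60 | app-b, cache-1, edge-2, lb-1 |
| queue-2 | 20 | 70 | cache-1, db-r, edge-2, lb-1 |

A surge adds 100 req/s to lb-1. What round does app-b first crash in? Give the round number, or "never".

Round 1 — lb-1 at 110 > 80. lb-1 crashes.
  lb-1 sheds 110 req/s to app-b, cache-1, edge-2, lb-2, queue-2: 22 each.
    app-b: 40+22 = 62 ≤ 110
    cache-1: 60+22 = 82 > 80
    edge-2: 60+22 = 82 ≤ 110
    lb-2: 10+22 = 32 ≤ 60
    queue-2: 20+22 = 42 ≤ 70
Round 2 — cache-1 crashes.
  cache-1 sheds 82 req/s to lb-2, queue-2: 41 each.
    lb-2: 32+41 = 73 > 60
    queue-2: 42+41 = 83 > 70
Round 3 — lb-2, queue-2 crash.
  lb-2 sheds 73 req/s to app-b, edge-2: 36 each (1 lost).
    app-b: 62+36 = 98 ≤ 110
    edge-2: 82+36 = 118 > 110
  queue-2 sheds 83 req/s to db-r, edge-2: 41 each (1 lost).
    db-r: 140+41 = 181 > 160
    edge-2: 118+41 = 159 > 110
Round 4 — db-r, edge-2 crash.
  db-r sheds 181 req/s: no online neighbours, lost.
  edge-2 sheds 159 req/s: no online neighbours, lost.
No further crashes.

never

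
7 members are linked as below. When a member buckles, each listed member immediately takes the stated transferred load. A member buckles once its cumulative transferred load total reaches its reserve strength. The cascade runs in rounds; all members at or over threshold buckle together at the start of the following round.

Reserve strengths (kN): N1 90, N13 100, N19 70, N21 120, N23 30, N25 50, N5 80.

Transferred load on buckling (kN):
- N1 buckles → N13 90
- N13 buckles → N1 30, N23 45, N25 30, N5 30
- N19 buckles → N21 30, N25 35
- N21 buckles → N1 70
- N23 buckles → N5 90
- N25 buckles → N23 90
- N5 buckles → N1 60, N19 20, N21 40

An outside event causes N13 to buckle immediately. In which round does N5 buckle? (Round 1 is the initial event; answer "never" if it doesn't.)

Round 1 — N13 buckles (initial).
  N1: +30 → 30 < 90
  N23: +45 → 45 ≥ 30
  N25: +30 → 30 < 50
  N5: +30 → 30 < 80
Round 2 — N23 buckles.
  N5: +90 → 120 ≥ 80
Round 3 — N5 buckles.
  N1: +60 → 90 ≥ 90
  N19: +20 → 20 < 70
  N21: +40 → 40 < 120
Round 4 — N1 buckles.
No further bucklings.

3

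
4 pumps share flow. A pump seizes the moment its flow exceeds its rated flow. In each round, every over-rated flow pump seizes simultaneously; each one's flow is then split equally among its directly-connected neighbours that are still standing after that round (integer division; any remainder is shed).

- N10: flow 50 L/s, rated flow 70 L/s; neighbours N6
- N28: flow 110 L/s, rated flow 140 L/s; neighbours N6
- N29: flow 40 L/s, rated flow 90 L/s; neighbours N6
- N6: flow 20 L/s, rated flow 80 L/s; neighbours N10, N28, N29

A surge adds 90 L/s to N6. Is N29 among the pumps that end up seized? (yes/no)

no

Round 1 — N6 at 110 > 80. N6 seizes.
  N6 sheds 110 L/s to N10, N28, N29: 36 each (2 lost).
    N10: 50+36 = 86 > 70
    N28: 110+36 = 146 > 140
    N29: 40+36 = 76 ≤ 90
Round 2 — N10, N28 seize.
  N10 sheds 86 L/s: no online neighbours, lost.
  N28 sheds 146 L/s: no online neighbours, lost.
No further seizures.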